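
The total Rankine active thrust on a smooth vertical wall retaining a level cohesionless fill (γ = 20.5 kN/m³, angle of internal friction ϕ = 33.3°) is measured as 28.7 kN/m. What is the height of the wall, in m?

K_a = 0.2911. P_a = ½ K_a γ H² ⇒ H = √(2P_a/(K_a γ)).
H = √(2×28.7/(0.2911×20.5)) = 3.101 m.

3.10 m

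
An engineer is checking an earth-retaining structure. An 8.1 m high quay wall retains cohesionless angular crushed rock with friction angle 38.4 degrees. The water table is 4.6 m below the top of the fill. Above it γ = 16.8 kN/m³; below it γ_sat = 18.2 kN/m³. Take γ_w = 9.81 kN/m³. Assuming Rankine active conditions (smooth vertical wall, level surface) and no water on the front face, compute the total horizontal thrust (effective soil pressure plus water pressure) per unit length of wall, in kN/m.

K_a = tan²(45° − φ/2) = 0.2337.
γ' = 18.2 − 9.81 = 8.390 kN/m³. Depth below WT = 3.5 m.
σ'_h at WT = K_a γ d_w = 18.06 kPa; at base = 18.06 + K_a γ' × 3.5 = 24.92 kPa.
P₁ (0–4.6 m) = ½×18.06×4.6 = 41.54. P₂ (4.6–8.1 m) = ½(18.06+24.92)×3.5 = 75.22.
P_w = ½ γ_w h₂² = 0.5×9.81×3.5² = 60.09. Total = 41.54+75.22+60.09 = 176.8 kN/m.

177 kN/m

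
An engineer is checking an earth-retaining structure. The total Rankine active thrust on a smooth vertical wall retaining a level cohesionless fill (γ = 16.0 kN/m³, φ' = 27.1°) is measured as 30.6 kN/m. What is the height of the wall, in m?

3.20 m

K_a = 0.3741. P_a = ½ K_a γ H² ⇒ H = √(2P_a/(K_a γ)).
H = √(2×30.6/(0.3741×16.0)) = 3.198 m.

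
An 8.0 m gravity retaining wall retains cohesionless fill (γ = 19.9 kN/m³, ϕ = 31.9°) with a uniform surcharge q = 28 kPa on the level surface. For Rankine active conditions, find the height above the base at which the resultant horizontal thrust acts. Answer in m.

K_a = 0.3085.
Triangular part P₁ = ½K_aγH² = 196.5 at H/3 = 2.667 m; rectangular part P₂ = K_a q H = 69.11 at H/2 = 4.000 m.
ȳ = (P₁·2.667 + P₂·4.000)/(P₁+P₂) = 3.014 m.

3.01 m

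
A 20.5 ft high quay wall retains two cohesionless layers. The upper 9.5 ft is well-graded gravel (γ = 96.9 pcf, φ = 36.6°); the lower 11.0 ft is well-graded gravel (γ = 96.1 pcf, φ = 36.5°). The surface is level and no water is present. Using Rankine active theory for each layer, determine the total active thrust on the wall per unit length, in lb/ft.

K_a1 = tan²(45°−36.6°/2) = 0.2530; K_a2 = tan²(45°−36.5°/2) = 0.2541.
Layer 1: σ at base = K_a1 γ₁ h₁ = 232.9 psf; P₁ = ½×232.9×9.5 = 1106.
Layer 2: σ_v at top = γ₁h₁ = 920.6; σ_h top = K_a2×920.6 = 233.9; σ_h base = K_a2×(920.6+96.1×11.0) = 502.4.
P₂ = ½(233.9+502.4)×11.0 = 4050. Total P_a = 1106+4050 = 5156 lb/ft.

5160 lb/ft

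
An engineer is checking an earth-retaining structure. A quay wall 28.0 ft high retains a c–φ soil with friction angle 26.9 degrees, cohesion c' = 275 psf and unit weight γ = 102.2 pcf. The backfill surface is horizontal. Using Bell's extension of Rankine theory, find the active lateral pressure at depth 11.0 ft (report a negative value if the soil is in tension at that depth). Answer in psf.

K_a = (1 − sin φ)/(1 + sin φ) = 0.3770.
σ_a = K_a γ z − 2c√K_a = 0.3770×102.2×11.0 − 2×275×0.6140 = 86.12 psf.

86.1 psf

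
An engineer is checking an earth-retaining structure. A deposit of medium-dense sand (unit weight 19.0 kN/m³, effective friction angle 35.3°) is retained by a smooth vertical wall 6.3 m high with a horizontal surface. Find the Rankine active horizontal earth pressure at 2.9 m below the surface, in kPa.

14.7 kPa

K_a = (1 − sin φ)/(1 + sin φ) = 0.2675.
σ_h = K_a γ z = 0.2675 × 19.0 × 2.9 = 14.74 kPa.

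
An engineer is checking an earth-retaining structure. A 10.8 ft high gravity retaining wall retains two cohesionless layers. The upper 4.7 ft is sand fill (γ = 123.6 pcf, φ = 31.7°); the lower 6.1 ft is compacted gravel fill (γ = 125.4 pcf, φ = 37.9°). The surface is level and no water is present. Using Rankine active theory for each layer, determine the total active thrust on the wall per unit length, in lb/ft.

K_a1 = tan²(45°−31.7°/2) = 0.3111; K_a2 = tan²(45°−37.9°/2) = 0.2389.
Layer 1: σ at base = K_a1 γ₁ h₁ = 180.7 psf; P₁ = ½×180.7×4.7 = 424.7.
Layer 2: σ_v at top = γ₁h₁ = 580.9; σ_h top = K_a2×580.9 = 138.8; σ_h base = K_a2×(580.9+125.4×6.1) = 321.6.
P₂ = ½(138.8+321.6)×6.1 = 1404. Total P_a = 424.7+1404 = 1829 lb/ft.

1830 lb/ft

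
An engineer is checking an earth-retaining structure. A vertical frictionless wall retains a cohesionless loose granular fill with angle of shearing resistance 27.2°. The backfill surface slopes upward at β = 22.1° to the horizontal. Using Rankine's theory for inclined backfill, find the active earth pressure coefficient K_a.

K_a = cos β · (cos β − √(cos²β − cos²φ)) / (cos β + √(cos²β − cos²φ)).
cos β = 0.9265, cos φ = 0.8894, √(cos²β − cos²φ) = 0.2596.
K_a = 0.9265 × (0.9265 − 0.2596)/(0.9265 + 0.2596) = 0.5210.

0.521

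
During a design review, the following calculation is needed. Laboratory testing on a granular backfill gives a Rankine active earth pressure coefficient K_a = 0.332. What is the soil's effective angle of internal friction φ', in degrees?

K_a = tan²(45° − φ/2) ⇒ 45° − φ/2 = arctan(√0.332) = 29.95°.
φ = 2(45° − 29.95°) = 30.10°.

30.1°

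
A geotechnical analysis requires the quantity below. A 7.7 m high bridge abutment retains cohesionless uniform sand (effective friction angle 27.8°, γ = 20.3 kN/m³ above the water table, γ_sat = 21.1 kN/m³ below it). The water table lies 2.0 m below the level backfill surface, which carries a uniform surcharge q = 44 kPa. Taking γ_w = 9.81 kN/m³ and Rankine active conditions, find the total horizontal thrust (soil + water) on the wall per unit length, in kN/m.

K_a = tan²(45° − φ/2) = 0.3639.
γ' = 21.1 − 9.81 = 11.29 kN/m³. h₂ = H − d_w = 5.7 m.
σ'_h: at surface K_a·q = 16.01; at WT K_a(q+γd_w) = 30.79; at base K_a(q+γd_w+γ'h₂) = 54.20 kPa.
P₁ = ½(16.01+30.79)×2.0 = 46.80; P₂ = ½(30.79+54.20)×5.7 = 242.2; P_w = ½γ_w h₂² = 159.4.
Total = 46.80+242.2+159.4 = 448.4 kN/m.

448 kN/m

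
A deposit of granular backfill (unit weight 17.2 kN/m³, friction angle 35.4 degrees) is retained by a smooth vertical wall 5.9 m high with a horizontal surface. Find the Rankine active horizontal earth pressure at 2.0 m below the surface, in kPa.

9.16 kPa

K_a = (1 − sin φ)/(1 + sin φ) = 0.2664.
σ_h = K_a γ z = 0.2664 × 17.2 × 2.0 = 9.164 kPa.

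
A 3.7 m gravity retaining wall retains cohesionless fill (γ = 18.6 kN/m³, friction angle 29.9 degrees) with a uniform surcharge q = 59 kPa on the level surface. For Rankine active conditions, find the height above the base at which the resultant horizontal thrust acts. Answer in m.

K_a = 0.3347.
Triangular part P₁ = ½K_aγH² = 42.61 at H/3 = 1.233 m; rectangular part P₂ = K_a q H = 73.06 at H/2 = 1.850 m.
ȳ = (P₁·1.233 + P₂·1.850)/(P₁+P₂) = 1.623 m.

1.62 m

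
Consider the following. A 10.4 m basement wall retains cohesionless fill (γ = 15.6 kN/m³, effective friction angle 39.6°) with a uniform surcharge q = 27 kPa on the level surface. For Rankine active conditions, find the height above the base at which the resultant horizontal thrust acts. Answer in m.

K_a = 0.2214.
Triangular part P₁ = ½K_aγH² = 186.8 at H/3 = 3.467 m; rectangular part P₂ = K_a q H = 62.18 at H/2 = 5.200 m.
ȳ = (P₁·3.467 + P₂·5.200)/(P₁+P₂) = 3.900 m.

3.90 m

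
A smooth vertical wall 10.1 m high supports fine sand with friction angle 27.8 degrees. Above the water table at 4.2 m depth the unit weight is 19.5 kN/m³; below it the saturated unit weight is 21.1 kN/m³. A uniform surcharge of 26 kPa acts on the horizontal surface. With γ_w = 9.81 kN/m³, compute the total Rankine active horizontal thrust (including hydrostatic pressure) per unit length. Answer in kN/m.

K_a = tan²(45° − φ/2) = 0.3639.
γ' = 21.1 − 9.81 = 11.29 kN/m³. h₂ = H − d_w = 5.9 m.
σ'_h: at surface K_a·q = 9.461; at WT K_a(q+γd_w) = 39.26; at base K_a(q+γd_w+γ'h₂) = 63.50 kPa.
P₁ = ½(9.461+39.26)×4.2 = 102.3; P₂ = ½(39.26+63.50)×5.9 = 303.2; P_w = ½γ_w h₂² = 170.7.
Total = 102.3+303.2+170.7 = 576.2 kN/m.

576 kN/m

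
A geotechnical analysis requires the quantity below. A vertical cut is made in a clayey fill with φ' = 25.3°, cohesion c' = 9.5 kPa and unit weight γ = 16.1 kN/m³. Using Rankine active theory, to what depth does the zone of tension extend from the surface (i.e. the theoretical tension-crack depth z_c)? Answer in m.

K_a = tan²(45° − 25.3°/2) = 0.4012; √K_a = 0.6334.
The active pressure is zero where K_a γ z = 2c√K_a, so z_c = 2c/(γ√K_a) = 2×9.5/(16.1×0.6334) = 1.863 m.

1.86 m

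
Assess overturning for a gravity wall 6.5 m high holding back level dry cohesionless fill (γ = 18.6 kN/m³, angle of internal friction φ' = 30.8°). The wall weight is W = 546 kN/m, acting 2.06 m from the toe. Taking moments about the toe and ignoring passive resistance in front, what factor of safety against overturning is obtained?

K_a = tan²(45° − 30.8°/2) = 0.3227.
P_a = ½K_aγH² = 0.5×0.3227×18.6×6.5² = 126.8 kN/m, acting at H/3 = 2.167 m above the base.
Overturning moment M_o = P_a × H/3 = 126.8 × 2.167 = 274.7.
Resisting moment M_r = W × 2.06 = 546 × 2.06 = 1125.
FS_overturning = M_r/M_o = 1125/274.7 = 4.094.

4.09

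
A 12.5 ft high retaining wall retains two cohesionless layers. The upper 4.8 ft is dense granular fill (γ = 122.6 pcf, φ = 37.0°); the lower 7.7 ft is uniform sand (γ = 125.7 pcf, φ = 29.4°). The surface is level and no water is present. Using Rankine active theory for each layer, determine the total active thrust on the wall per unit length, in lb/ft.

3170 lb/ft

K_a1 = tan²(45°−37.0°/2) = 0.2486; K_a2 = tan²(45°−29.4°/2) = 0.3415.
Layer 1: σ at base = K_a1 γ₁ h₁ = 146.3 psf; P₁ = ½×146.3×4.8 = 351.1.
Layer 2: σ_v at top = γ₁h₁ = 588.5; σ_h top = K_a2×588.5 = 200.9; σ_h base = K_a2×(588.5+125.7×7.7) = 531.5.
P₂ = ½(200.9+531.5)×7.7 = 2820. Total P_a = 351.1+2820 = 3171 lb/ft.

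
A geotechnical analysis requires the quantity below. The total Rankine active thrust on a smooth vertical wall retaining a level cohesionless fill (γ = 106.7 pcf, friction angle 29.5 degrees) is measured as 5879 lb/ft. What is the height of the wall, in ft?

K_a = 0.3401. P_a = ½ K_a γ H² ⇒ H = √(2P_a/(K_a γ)).
H = √(2×5879/(0.3401×106.7)) = 18.00 ft.

18.0 ft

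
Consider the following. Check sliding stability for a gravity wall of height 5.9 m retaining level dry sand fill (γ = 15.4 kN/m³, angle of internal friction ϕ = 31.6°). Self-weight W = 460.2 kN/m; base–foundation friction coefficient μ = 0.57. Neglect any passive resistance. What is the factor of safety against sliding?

K_a = tan²(45° − 31.6°/2) = 0.3123.
P_a = ½K_aγH² = 0.5×0.3123×15.4×5.9² = 83.72 kN/m, acting at H/3 = 1.967 m above the base.
FS_sliding = μW / P_a = 0.57×460.2 / 83.72 = 3.133.

3.13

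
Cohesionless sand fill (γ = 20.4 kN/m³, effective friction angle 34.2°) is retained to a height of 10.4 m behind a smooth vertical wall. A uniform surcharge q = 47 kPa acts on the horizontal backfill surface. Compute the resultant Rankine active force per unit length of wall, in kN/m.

K_a = tan²(45° − φ/2) = 0.2803.
Soil triangle: ½ K_a γ H² = 0.5×0.2803×20.4×10.4² = 309.3 kN/m.
Surcharge rectangle: K_a q H = 0.2803×47×10.4 = 137.0 kN/m.
Total = 309.3 + 137.0 = 446.3 kN/m.

446 kN/m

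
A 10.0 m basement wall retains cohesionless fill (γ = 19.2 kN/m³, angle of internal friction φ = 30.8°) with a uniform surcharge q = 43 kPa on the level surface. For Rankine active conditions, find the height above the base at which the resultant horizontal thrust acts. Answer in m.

K_a = 0.3227.
Triangular part P₁ = ½K_aγH² = 309.8 at H/3 = 3.333 m; rectangular part P₂ = K_a q H = 138.8 at H/2 = 5.000 m.
ȳ = (P₁·3.333 + P₂·5.000)/(P₁+P₂) = 3.849 m.

3.85 m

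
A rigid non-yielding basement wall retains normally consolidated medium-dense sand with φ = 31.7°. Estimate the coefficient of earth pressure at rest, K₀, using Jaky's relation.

0.475

K₀ = 1 − sin φ' = 1 − sin 31.7° = 0.4745.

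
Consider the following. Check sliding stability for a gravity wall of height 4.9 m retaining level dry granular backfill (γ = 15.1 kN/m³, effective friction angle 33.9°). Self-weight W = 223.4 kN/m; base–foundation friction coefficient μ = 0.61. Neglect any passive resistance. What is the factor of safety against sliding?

2.65

K_a = tan²(45° − 33.9°/2) = 0.2839.
P_a = ½K_aγH² = 0.5×0.2839×15.1×4.9² = 51.47 kN/m, acting at H/3 = 1.633 m above the base.
FS_sliding = μW / P_a = 0.61×223.4 / 51.47 = 2.648.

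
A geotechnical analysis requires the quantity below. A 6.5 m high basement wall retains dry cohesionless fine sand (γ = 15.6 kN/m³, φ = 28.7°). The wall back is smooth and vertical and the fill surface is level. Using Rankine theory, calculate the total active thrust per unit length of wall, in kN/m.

K_a = tan²(45° − φ/2) = 0.3511.
P_a = ½ K_a γ H² = 0.5 × 0.3511 × 15.6 × 6.5² = 115.7 kN/m.

116 kN/m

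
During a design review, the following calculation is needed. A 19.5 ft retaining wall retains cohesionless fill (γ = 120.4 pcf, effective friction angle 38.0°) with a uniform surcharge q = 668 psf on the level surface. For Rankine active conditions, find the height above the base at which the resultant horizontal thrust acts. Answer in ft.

K_a = 0.2379.
Triangular part P₁ = ½K_aγH² = 5445 at H/3 = 6.500 ft; rectangular part P₂ = K_a q H = 3099 at H/2 = 9.750 ft.
ȳ = (P₁·6.500 + P₂·9.750)/(P₁+P₂) = 7.679 ft.

7.68 ft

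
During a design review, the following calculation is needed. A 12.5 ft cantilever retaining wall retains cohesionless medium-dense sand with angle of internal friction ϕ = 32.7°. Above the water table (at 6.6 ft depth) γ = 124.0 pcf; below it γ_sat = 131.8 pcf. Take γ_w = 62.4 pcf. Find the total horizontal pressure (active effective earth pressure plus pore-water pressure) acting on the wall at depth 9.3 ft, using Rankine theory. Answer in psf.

K_a = (1 − sin φ)/(1 + sin φ) = 0.2985.
γ' = 131.8 − 62.4 = 69.40 pcf.
Effective vertical stress at 9.3 ft: σ'_v = 124.0×6.6 + 69.40×2.70 = 1006 psf.
σ'_h = K_a σ'_v = 0.2985 × 1006 = 300.2 psf; u = γ_w × 2.70 = 168.5 psf.
Total σ_h = 300.2 + 168.5 = 468.7 psf.

469 psf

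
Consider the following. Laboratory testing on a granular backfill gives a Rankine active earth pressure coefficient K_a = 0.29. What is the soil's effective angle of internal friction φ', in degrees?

K_a = tan²(45° − φ/2) ⇒ 45° − φ/2 = arctan(√0.29) = 28.30°.
φ = 2(45° − 28.30°) = 33.39°.

33.4°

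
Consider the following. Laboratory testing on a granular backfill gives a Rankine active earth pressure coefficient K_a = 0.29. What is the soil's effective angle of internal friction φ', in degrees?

K_a = tan²(45° − φ/2) ⇒ 45° − φ/2 = arctan(√0.29) = 28.30°.
φ = 2(45° − 28.30°) = 33.39°.

33.4°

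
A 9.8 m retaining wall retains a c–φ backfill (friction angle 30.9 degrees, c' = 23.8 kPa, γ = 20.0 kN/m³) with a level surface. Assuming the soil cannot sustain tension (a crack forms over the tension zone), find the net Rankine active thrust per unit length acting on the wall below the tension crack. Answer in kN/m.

K_a = 0.3214; √K_a = 0.5669.
Tension-crack depth z_c = 2c/(γ√K_a) = 2×23.8/(20.0×0.5669) = 4.198 m.
σ_a at base = K_a γ H − 2c√K_a = 0.3214×20.0×9.8 − 2×23.8×0.5669 = 36.01 kPa.
P_a = ½ × 36.01 × (H − z_c) = 0.5×36.01×5.602 = 100.9 kN/m.

101 kN/m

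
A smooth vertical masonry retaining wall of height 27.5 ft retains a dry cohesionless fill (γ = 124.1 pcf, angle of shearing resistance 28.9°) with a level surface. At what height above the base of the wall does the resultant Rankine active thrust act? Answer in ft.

9.17 ft

K_a = 0.3484.
The pressure distribution is triangular, so the resultant acts at H/3 above the base = 27.5/3 = 9.167 ft.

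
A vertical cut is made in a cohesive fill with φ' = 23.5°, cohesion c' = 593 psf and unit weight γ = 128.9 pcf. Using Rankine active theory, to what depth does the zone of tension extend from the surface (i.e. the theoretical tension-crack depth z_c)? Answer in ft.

K_a = tan²(45° − 23.5°/2) = 0.4298; √K_a = 0.6556.
The active pressure is zero where K_a γ z = 2c√K_a, so z_c = 2c/(γ√K_a) = 2×593/(128.9×0.6556) = 14.03 ft.

14.0 ft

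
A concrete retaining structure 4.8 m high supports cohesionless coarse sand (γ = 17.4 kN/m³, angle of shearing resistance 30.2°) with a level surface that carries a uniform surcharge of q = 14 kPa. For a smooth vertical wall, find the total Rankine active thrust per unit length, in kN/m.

K_a = tan²(45° − φ/2) = 0.3307.
Soil triangle: ½ K_a γ H² = 0.5×0.3307×17.4×4.8² = 66.28 kN/m.
Surcharge rectangle: K_a q H = 0.3307×14×4.8 = 22.22 kN/m.
Total = 66.28 + 22.22 = 88.50 kN/m.

88.5 kN/m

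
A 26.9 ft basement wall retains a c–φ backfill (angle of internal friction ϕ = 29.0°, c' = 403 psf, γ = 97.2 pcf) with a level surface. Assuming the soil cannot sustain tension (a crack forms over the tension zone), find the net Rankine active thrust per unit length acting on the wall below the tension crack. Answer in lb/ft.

2770 lb/ft

K_a = 0.3470; √K_a = 0.5890.
Tension-crack depth z_c = 2c/(γ√K_a) = 2×403/(97.2×0.5890) = 14.08 ft.
σ_a at base = K_a γ H − 2c√K_a = 0.3470×97.2×26.9 − 2×403×0.5890 = 432.5 psf.
P_a = ½ × 432.5 × (H − z_c) = 0.5×432.5×12.82 = 2773 lb/ft.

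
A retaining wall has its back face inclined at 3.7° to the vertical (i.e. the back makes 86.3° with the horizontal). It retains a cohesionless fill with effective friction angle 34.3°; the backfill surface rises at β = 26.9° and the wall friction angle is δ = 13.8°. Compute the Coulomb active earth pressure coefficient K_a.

K_a = sin²(α+φ) / [sin²α · sin(α−δ) · (1 + √{sin(φ+δ)sin(φ−β) / (sin(α−δ)sin(α+β))})²].
With α = 86.3°, φ = 34.3°, δ = 13.8°, β = 26.9°: K_a = 0.4405.

0.441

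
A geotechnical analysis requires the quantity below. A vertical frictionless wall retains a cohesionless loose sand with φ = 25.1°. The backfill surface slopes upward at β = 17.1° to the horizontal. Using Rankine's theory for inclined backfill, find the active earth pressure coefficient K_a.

0.492

K_a = cos β · (cos β − √(cos²β − cos²φ)) / (cos β + √(cos²β − cos²φ)).
cos β = 0.9558, cos φ = 0.9056, √(cos²β − cos²φ) = 0.3058.
K_a = 0.9558 × (0.9558 − 0.3058)/(0.9558 + 0.3058) = 0.4925.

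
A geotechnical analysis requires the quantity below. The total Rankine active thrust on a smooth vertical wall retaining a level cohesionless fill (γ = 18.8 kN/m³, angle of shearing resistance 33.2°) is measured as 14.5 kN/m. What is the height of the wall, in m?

2.30 m

K_a = 0.2924. P_a = ½ K_a γ H² ⇒ H = √(2P_a/(K_a γ)).
H = √(2×14.5/(0.2924×18.8)) = 2.297 m.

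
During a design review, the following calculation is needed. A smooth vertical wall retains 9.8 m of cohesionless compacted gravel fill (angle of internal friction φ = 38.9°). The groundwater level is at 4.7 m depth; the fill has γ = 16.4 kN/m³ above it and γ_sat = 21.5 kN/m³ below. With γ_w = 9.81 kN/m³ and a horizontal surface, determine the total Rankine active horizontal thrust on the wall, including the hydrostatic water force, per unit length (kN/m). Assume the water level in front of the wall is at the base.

294 kN/m

K_a = tan²(45° − φ/2) = 0.2285.
γ' = 21.5 − 9.81 = 11.69 kN/m³. Depth below WT = 5.1 m.
σ'_h at WT = K_a γ d_w = 17.62 kPa; at base = 17.62 + K_a γ' × 5.1 = 31.24 kPa.
P₁ (0–4.7 m) = ½×17.62×4.7 = 41.40. P₂ (4.7–9.8 m) = ½(17.62+31.24)×5.1 = 124.6.
P_w = ½ γ_w h₂² = 0.5×9.81×5.1² = 127.6. Total = 41.40+124.6+127.6 = 293.6 kN/m.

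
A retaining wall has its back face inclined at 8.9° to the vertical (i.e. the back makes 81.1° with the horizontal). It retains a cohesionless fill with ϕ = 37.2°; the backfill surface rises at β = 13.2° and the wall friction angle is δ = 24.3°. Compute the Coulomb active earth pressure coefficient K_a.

0.347

K_a = sin²(α+φ) / [sin²α · sin(α−δ) · (1 + √{sin(φ+δ)sin(φ−β) / (sin(α−δ)sin(α+β))})²].
With α = 81.1°, φ = 37.2°, δ = 24.3°, β = 13.2°: K_a = 0.3467.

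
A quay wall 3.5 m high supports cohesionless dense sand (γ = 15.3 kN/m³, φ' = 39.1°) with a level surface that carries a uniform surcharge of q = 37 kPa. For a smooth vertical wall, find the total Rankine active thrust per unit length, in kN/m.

K_a = tan²(45° − φ/2) = 0.2265.
Soil triangle: ½ K_a γ H² = 0.5×0.2265×15.3×3.5² = 21.22 kN/m.
Surcharge rectangle: K_a q H = 0.2265×37×3.5 = 29.33 kN/m.
Total = 21.22 + 29.33 = 50.55 kN/m.

50.6 kN/m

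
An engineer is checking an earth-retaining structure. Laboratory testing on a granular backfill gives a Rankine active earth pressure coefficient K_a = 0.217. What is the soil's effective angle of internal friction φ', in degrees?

40.0°

K_a = tan²(45° − φ/2) ⇒ 45° − φ/2 = arctan(√0.217) = 24.98°.
φ = 2(45° − 24.98°) = 40.04°.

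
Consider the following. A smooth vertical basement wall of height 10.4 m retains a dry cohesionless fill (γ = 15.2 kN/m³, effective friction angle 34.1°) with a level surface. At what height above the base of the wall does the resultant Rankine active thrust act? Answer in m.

K_a = 0.2815.
The pressure distribution is triangular, so the resultant acts at H/3 above the base = 10.4/3 = 3.467 m.

3.47 m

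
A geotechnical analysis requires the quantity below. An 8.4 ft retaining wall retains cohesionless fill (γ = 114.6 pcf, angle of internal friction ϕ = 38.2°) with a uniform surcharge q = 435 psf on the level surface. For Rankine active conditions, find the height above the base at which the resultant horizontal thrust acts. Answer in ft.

3.46 ft

K_a = 0.2358.
Triangular part P₁ = ½K_aγH² = 953.3 at H/3 = 2.800 ft; rectangular part P₂ = K_a q H = 861.5 at H/2 = 4.200 ft.
ȳ = (P₁·2.800 + P₂·4.200)/(P₁+P₂) = 3.465 ft.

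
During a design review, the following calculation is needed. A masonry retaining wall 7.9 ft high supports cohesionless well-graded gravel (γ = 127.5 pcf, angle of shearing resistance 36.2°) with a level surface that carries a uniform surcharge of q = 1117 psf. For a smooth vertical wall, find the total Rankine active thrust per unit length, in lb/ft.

K_a = tan²(45° − φ/2) = 0.2574.
Soil triangle: ½ K_a γ H² = 0.5×0.2574×127.5×7.9² = 1024 lb/ft.
Surcharge rectangle: K_a q H = 0.2574×1117×7.9 = 2271 lb/ft.
Total = 1024 + 2271 = 3295 lb/ft.

3300 lb/ft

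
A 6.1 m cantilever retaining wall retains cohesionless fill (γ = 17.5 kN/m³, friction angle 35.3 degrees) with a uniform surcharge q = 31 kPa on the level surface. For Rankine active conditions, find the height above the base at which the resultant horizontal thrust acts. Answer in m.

2.41 m

K_a = 0.2675.
Triangular part P₁ = ½K_aγH² = 87.11 at H/3 = 2.033 m; rectangular part P₂ = K_a q H = 50.59 at H/2 = 3.050 m.
ȳ = (P₁·2.033 + P₂·3.050)/(P₁+P₂) = 2.407 m.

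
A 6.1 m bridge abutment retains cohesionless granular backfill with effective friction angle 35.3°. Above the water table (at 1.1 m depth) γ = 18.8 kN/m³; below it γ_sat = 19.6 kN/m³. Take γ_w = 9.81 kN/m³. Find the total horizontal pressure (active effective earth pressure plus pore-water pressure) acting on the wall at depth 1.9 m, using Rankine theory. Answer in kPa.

K_a = (1 − sin φ)/(1 + sin φ) = 0.2675.
γ' = 19.6 − 9.81 = 9.790 kN/m³.
Effective vertical stress at 1.9 m: σ'_v = 18.8×1.1 + 9.790×0.800 = 28.51 kPa.
σ'_h = K_a σ'_v = 0.2675 × 28.51 = 7.628 kPa; u = γ_w × 0.800 = 7.848 kPa.
Total σ_h = 7.628 + 7.848 = 15.48 kPa.

15.5 kPa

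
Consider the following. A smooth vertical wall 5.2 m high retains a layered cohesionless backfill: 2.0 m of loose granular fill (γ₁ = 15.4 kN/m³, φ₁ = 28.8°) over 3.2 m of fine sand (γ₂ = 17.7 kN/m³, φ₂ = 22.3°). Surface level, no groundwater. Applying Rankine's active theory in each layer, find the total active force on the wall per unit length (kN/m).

95.9 kN/m

K_a1 = tan²(45°−28.8°/2) = 0.3498; K_a2 = tan²(45°−22.3°/2) = 0.4498.
Layer 1: σ at base = K_a1 γ₁ h₁ = 10.77 kPa; P₁ = ½×10.77×2.0 = 10.77.
Layer 2: σ_v at top = γ₁h₁ = 30.80; σ_h top = K_a2×30.80 = 13.86; σ_h base = K_a2×(30.80+17.7×3.2) = 39.33.
P₂ = ½(13.86+39.33)×3.2 = 85.10. Total P_a = 10.77+85.10 = 95.88 kN/m.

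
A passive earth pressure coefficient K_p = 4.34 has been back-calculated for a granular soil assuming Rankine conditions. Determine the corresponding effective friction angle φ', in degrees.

K_p = (1+sin φ)/(1−sin φ) ⇒ sin φ = (K_p − 1)/(K_p + 1) = 0.6255.
φ = arcsin(0.6255) = 38.72°.

38.7°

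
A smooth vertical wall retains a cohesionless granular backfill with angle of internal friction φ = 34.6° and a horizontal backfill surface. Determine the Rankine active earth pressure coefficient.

K_a = (1 − sin φ)/(1 + sin φ) = (1 − sin 34.6°)/(1 + sin 34.6°) = 0.2756.

0.276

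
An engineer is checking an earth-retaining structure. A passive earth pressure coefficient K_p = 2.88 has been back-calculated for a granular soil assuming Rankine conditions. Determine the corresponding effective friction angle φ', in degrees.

29.0°

K_p = (1+sin φ)/(1−sin φ) ⇒ sin φ = (K_p − 1)/(K_p + 1) = 0.4845.
φ = arcsin(0.4845) = 28.98°.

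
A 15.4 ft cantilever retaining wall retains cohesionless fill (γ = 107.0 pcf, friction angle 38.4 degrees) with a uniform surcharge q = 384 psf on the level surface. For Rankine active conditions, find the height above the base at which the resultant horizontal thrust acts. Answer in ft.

5.95 ft

K_a = 0.2337.
Triangular part P₁ = ½K_aγH² = 2965 at H/3 = 5.133 ft; rectangular part P₂ = K_a q H = 1382 at H/2 = 7.700 ft.
ȳ = (P₁·5.133 + P₂·7.700)/(P₁+P₂) = 5.949 ft.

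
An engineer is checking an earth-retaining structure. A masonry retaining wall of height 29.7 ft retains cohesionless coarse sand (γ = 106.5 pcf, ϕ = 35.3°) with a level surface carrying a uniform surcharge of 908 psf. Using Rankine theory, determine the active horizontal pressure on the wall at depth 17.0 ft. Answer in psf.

K_a = (1 − sin φ)/(1 + sin φ) = 0.2675.
σ_v = γz + q = 106.5 × 17.0 + 908 = 2718 psf.
σ_h = K_a σ_v = 0.2675 × 2718 = 727.3 psf.

727 psf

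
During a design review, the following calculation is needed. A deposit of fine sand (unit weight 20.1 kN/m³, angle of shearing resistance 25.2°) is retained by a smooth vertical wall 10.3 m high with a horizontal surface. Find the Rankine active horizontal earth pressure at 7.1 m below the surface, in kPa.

57.5 kPa

K_a = (1 − sin φ)/(1 + sin φ) = 0.4027.
σ_h = K_a γ z = 0.4027 × 20.1 × 7.1 = 57.48 kPa.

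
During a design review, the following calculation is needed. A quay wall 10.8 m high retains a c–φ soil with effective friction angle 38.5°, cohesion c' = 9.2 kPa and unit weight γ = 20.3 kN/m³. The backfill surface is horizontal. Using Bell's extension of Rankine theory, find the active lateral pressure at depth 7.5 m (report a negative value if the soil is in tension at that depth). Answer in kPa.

K_a = (1 − sin φ)/(1 + sin φ) = 0.2327.
σ_a = K_a γ z − 2c√K_a = 0.2327×20.3×7.5 − 2×9.2×0.4823 = 26.55 kPa.

26.5 kPa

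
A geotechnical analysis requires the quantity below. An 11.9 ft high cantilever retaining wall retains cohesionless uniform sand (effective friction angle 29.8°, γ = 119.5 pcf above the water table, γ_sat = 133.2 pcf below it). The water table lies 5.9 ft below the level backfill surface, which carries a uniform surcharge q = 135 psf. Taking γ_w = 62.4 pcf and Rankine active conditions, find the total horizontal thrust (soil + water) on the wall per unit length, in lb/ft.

K_a = tan²(45° − φ/2) = 0.3360.
γ' = 133.2 − 62.4 = 70.80 pcf. h₂ = H − d_w = 6.0 ft.
σ'_h: at surface K_a·q = 45.36; at WT K_a(q+γd_w) = 282.3; at base K_a(q+γd_w+γ'h₂) = 425.0 psf.
P₁ = ½(45.36+282.3)×5.9 = 966.6; P₂ = ½(282.3+425.0)×6.0 = 2122; P_w = ½γ_w h₂² = 1123.
Total = 966.6+2122+1123 = 4212 lb/ft.

4210 lb/ft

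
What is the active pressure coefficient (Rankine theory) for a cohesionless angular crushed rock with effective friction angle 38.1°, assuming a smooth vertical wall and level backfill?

K_a = (1 − sin φ)/(1 + sin φ) = (1 − sin 38.1°)/(1 + sin 38.1°) = 0.2368.

0.237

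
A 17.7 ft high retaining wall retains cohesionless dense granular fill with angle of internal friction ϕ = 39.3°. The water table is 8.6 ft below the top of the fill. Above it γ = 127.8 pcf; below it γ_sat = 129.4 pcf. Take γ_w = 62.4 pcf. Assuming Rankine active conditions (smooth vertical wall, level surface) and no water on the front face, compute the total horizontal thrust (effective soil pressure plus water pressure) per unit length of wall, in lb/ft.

K_a = tan²(45° − φ/2) = 0.2245.
γ' = 129.4 − 62.4 = 67.00 pcf. Depth below WT = 9.1 ft.
σ'_h at WT = K_a γ d_w = 246.7 psf; at base = 246.7 + K_a γ' × 9.1 = 383.5 psf.
P₁ (0–8.6 ft) = ½×246.7×8.6 = 1061. P₂ (8.6–17.7 ft) = ½(246.7+383.5)×9.1 = 2868.
P_w = ½ γ_w h₂² = 0.5×62.4×9.1² = 2584. Total = 1061+2868+2584 = 6512 lb/ft.

6510 lb/ft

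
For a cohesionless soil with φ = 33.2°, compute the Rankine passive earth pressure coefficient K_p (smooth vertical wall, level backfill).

3.42

K_p = (1 + sin φ)/(1 − sin φ) = tan²(45° + 33.2°/2) = 3.421.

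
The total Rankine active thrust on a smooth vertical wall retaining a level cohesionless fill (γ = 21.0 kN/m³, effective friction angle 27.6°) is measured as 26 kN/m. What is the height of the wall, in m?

2.60 m

K_a = 0.3668. P_a = ½ K_a γ H² ⇒ H = √(2P_a/(K_a γ)).
H = √(2×26/(0.3668×21.0)) = 2.598 m.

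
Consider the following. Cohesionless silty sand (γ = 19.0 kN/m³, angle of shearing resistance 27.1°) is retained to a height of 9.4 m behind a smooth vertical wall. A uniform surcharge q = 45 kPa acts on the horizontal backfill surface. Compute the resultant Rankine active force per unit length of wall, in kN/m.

472 kN/m

K_a = tan²(45° − φ/2) = 0.3741.
Soil triangle: ½ K_a γ H² = 0.5×0.3741×19.0×9.4² = 314.0 kN/m.
Surcharge rectangle: K_a q H = 0.3741×45×9.4 = 158.2 kN/m.
Total = 314.0 + 158.2 = 472.2 kN/m.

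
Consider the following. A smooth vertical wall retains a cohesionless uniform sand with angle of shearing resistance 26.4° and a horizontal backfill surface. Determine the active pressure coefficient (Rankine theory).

K_a = (1 − sin φ)/(1 + sin φ) = (1 − sin 26.4°)/(1 + sin 26.4°) = 0.3844.

0.384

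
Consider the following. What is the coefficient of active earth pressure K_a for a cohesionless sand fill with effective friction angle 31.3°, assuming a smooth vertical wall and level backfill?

K_a = tan²(45° − φ/2) = tan²(29.35°) = 0.3162.

0.316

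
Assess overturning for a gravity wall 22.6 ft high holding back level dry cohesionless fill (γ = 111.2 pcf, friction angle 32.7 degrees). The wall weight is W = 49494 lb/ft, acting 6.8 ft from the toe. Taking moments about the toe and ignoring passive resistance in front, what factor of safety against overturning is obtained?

5.27

K_a = tan²(45° − 32.7°/2) = 0.2985.
P_a = ½K_aγH² = 0.5×0.2985×111.2×22.6² = 8477 lb/ft, acting at H/3 = 7.533 ft above the base.
Overturning moment M_o = P_a × H/3 = 8477 × 7.533 = 63860.
Resisting moment M_r = W × 6.8 = 49494 × 6.8 = 336600.
FS_overturning = M_r/M_o = 336600/63860 = 5.270.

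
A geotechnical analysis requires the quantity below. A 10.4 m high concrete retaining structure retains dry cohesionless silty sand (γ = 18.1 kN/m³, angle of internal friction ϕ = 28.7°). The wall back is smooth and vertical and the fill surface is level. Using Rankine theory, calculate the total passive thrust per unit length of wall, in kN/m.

K_p = tan²(45° + φ/2) = 2.848.
P_p = ½ K_p γ H² = 0.5 × 2.848 × 18.1 × 10.4² = 2788 kN/m.

2790 kN/m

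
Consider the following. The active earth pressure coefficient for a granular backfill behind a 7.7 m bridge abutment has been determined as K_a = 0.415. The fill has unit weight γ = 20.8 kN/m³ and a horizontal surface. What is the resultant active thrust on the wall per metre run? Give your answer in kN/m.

P = ½ K_a γ H² = 0.5 × 0.415 × 20.8 × 7.7² = 255.9 kN/m.

256 kN/m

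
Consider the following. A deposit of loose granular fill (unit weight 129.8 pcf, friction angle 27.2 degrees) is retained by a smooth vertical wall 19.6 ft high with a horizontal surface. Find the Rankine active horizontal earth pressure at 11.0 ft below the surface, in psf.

532 psf

K_a = (1 − sin φ)/(1 + sin φ) = 0.3726.
σ_h = K_a γ z = 0.3726 × 129.8 × 11.0 = 532.0 psf.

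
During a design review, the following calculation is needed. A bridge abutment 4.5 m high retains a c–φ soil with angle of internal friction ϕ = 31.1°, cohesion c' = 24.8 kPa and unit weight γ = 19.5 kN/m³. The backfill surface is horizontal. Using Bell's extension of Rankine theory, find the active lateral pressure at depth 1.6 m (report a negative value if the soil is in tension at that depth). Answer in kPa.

K_a = (1 − sin φ)/(1 + sin φ) = 0.3188.
σ_a = K_a γ z − 2c√K_a = 0.3188×19.5×1.6 − 2×24.8×0.5646 = -18.06 kPa.

-18.1 kPa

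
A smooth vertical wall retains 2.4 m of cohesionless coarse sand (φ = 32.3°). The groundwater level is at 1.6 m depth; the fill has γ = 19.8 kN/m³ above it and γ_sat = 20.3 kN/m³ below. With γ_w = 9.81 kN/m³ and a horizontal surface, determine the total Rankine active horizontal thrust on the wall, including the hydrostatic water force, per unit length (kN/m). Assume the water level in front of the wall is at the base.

K_a = tan²(45° − φ/2) = 0.3035.
γ' = 20.3 − 9.81 = 10.49 kN/m³. Depth below WT = 0.8 m.
σ'_h at WT = K_a γ d_w = 9.614 kPa; at base = 9.614 + K_a γ' × 0.8 = 12.16 kPa.
P₁ (0–1.6 m) = ½×9.614×1.6 = 7.691. P₂ (1.6–2.4 m) = ½(9.614+12.16)×0.8 = 8.710.
P_w = ½ γ_w h₂² = 0.5×9.81×0.8² = 3.139. Total = 7.691+8.710+3.139 = 19.54 kN/m.

19.5 kN/m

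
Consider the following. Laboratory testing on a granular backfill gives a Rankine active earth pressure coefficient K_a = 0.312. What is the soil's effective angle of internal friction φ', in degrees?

K_a = tan²(45° − φ/2) ⇒ 45° − φ/2 = arctan(√0.312) = 29.19°.
φ = 2(45° − 29.19°) = 31.63°.

31.6°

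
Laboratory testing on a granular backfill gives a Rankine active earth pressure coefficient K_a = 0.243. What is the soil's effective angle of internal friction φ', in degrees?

K_a = tan²(45° − φ/2) ⇒ 45° − φ/2 = arctan(√0.243) = 26.24°.
φ = 2(45° − 26.24°) = 37.52°.

37.5°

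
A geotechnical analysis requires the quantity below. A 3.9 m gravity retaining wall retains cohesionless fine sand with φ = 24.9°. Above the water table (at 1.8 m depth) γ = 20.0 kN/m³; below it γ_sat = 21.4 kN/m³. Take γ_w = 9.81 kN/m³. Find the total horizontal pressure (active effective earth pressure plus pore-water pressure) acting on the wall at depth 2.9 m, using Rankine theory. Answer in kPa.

30.7 kPa

K_a = (1 − sin φ)/(1 + sin φ) = 0.4074.
γ' = 21.4 − 9.81 = 11.59 kN/m³.
Effective vertical stress at 2.9 m: σ'_v = 20.0×1.8 + 11.59×1.10 = 48.75 kPa.
σ'_h = K_a σ'_v = 0.4074 × 48.75 = 19.86 kPa; u = γ_w × 1.10 = 10.79 kPa.
Total σ_h = 19.86 + 10.79 = 30.65 kPa.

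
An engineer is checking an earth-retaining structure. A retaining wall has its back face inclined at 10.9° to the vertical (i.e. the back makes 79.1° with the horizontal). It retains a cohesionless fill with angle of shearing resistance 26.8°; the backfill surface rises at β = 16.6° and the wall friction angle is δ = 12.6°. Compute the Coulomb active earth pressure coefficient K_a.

0.573

K_a = sin²(α+φ) / [sin²α · sin(α−δ) · (1 + √{sin(φ+δ)sin(φ−β) / (sin(α−δ)sin(α+β))})²].
With α = 79.1°, φ = 26.8°, δ = 12.6°, β = 16.6°: K_a = 0.5731.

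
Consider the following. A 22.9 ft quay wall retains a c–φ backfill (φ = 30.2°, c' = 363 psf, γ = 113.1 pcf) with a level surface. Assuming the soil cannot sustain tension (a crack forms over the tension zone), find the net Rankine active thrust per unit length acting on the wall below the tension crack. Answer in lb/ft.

K_a = 0.3307; √K_a = 0.5750.
Tension-crack depth z_c = 2c/(γ√K_a) = 2×363/(113.1×0.5750) = 11.16 ft.
σ_a at base = K_a γ H − 2c√K_a = 0.3307×113.1×22.9 − 2×363×0.5750 = 438.9 psf.
P_a = ½ × 438.9 × (H − z_c) = 0.5×438.9×11.74 = 2576 lb/ft.

2580 lb/ft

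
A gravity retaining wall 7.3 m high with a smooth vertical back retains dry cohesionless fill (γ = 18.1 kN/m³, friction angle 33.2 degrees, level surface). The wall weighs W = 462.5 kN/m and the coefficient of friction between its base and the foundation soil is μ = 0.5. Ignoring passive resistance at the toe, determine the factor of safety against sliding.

K_a = tan²(45° − 33.2°/2) = 0.2924.
P_a = ½K_aγH² = 0.5×0.2924×18.1×7.3² = 141.0 kN/m, acting at H/3 = 2.433 m above the base.
FS_sliding = μW / P_a = 0.5×462.5 / 141.0 = 1.640.

1.64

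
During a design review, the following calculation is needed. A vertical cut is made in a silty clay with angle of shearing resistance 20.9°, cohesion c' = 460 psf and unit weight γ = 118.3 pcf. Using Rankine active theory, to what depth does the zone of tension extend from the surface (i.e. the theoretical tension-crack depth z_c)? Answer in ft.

K_a = tan²(45° − 20.9°/2) = 0.4741; √K_a = 0.6886.
The active pressure is zero where K_a γ z = 2c√K_a, so z_c = 2c/(γ√K_a) = 2×460/(118.3×0.6886) = 11.29 ft.

11.3 ft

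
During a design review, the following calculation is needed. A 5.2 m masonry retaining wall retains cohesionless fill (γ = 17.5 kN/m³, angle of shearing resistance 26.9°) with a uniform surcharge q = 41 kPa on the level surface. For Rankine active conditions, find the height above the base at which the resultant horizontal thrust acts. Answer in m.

K_a = 0.3770.
Triangular part P₁ = ½K_aγH² = 89.20 at H/3 = 1.733 m; rectangular part P₂ = K_a q H = 80.38 at H/2 = 2.600 m.
ȳ = (P₁·1.733 + P₂·2.600)/(P₁+P₂) = 2.144 m.

2.14 m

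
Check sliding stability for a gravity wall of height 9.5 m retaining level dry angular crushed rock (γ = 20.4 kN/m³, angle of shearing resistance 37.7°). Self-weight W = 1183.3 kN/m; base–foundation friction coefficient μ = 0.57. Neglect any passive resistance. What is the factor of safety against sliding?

3.04

K_a = tan²(45° − 37.7°/2) = 0.2411.
P_a = ½K_aγH² = 0.5×0.2411×20.4×9.5² = 221.9 kN/m, acting at H/3 = 3.167 m above the base.
FS_sliding = μW / P_a = 0.57×1183.3 / 221.9 = 3.039.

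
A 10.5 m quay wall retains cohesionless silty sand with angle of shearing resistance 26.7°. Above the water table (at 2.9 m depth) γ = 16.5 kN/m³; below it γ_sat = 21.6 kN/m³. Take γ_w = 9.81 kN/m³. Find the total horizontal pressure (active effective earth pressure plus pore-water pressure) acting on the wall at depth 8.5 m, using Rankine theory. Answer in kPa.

98.2 kPa

K_a = (1 − sin φ)/(1 + sin φ) = 0.3800.
γ' = 21.6 − 9.81 = 11.79 kN/m³.
Effective vertical stress at 8.5 m: σ'_v = 16.5×2.9 + 11.79×5.60 = 113.9 kPa.
σ'_h = K_a σ'_v = 0.3800 × 113.9 = 43.27 kPa; u = γ_w × 5.60 = 54.94 kPa.
Total σ_h = 43.27 + 54.94 = 98.20 kPa.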